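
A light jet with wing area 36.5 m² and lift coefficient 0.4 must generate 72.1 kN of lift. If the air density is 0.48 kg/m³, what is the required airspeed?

v = 143 m/s

L = ½ρv²S·CL ⇒ v = √(2L/(ρ·S·CL))
v = √(2 × 72100 / (0.48 × 36.5 × 0.4)) = √20580 = 143 m/s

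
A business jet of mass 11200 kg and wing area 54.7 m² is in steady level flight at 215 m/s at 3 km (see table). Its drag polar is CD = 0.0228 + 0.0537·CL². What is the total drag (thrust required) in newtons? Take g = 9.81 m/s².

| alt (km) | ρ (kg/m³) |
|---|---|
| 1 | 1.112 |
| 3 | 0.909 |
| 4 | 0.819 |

D = 26800 N

At 3 km, from the table: ρ = 0.909 kg/m³.
In steady level flight, lift balances weight: W = mg = 11200 × 9.81 = 1.0987×10^5 N.
Dynamic pressure q = 0.5 × 0.909 × 215² = 21010 Pa.
CL = W/(q·S) = 1.0987×10^5 / (21010 × 54.7) = 0.09561.
CD = 0.0228 + 0.0537 × 0.09561² = 0.02329.
D = q·S·CD = 21010 × 54.7 × 0.02329 = 26770 N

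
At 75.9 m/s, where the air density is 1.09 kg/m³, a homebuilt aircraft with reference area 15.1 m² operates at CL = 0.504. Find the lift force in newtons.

L = ½ρv²S·CL = ½ × 1.09 × 75.9² × 15.1 × 0.504 = 23900 N ≈ 23.9 kN

L = 23900 N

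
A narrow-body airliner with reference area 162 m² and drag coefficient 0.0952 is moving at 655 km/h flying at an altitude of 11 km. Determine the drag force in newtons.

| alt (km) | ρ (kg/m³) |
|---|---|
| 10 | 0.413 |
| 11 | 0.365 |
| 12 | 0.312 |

At 11 km, from the table: ρ = 0.365 kg/m³.
Convert speed: v = 655 km/h ÷ 3.6 = 181.9 m/s.
D = ½ρv²S·CD = ½ × 0.365 × 181.9² × 162 × 0.0952 = 93200 N ≈ 93.2 kN

D = 93200 N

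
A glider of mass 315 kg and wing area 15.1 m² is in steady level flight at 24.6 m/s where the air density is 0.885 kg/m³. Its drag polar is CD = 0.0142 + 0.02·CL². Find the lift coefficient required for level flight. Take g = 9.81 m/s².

In steady level flight, lift balances weight: W = mg = 315 × 9.81 = 3090.2 N.
q = ½ρv² = ½ × 0.885 × 24.6² = 267.8 Pa.
Required CL = L/(qS) = 3090.2/(267.8·15.1) = 0.7642.

CL = 0.764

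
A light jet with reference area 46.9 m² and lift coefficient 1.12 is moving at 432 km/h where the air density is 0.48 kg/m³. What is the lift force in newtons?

Convert speed: v = 432 km/h ÷ 3.6 = 120 m/s.
Dynamic pressure q = ½ρv² = ½ × 0.48 × 120² = 3456 Pa.
L = q·S·CL = 3456 × 46.9 × 1.12 = 1.82×10^5 N ≈ 182 kN

L = 1.82×10^5 N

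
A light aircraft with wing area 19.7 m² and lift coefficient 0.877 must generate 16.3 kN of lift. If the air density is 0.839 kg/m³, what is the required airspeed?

L = ½ρv²S·CL ⇒ v = √(2L/(ρ·S·CL))
v = √(2 × 16300 / (0.839 × 19.7 × 0.877)) = √2249 = 47.4 m/s

v = 47.4 m/s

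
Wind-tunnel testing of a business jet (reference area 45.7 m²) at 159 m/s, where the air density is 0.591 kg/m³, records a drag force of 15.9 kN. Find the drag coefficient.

CD = 0.0466

From D = ½ρv²S·CD, rearranging gives CD = 2D/(ρv²S).
CD = 2 × 15900 / (0.591 × 159² × 45.7) = 0.0466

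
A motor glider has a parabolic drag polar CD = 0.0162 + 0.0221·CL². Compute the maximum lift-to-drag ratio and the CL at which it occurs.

(L/D)max = 26.4, at CL = 0.856

For CD = CD0 + K·CL², (L/D)max occurs at CL* = √(CD0/K) and equals 1/(2√(K·CD0)).
(L/D)max = 1/(2√(0.0221 × 0.0162)) = 1/(2 × 0.01892) = 26.4
CL* = √(0.0162/0.0221) = 0.856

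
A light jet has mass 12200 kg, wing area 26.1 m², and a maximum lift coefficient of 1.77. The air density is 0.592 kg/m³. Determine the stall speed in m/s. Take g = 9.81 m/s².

V_stall = 93.6 m/s

At stall, lift equals weight: L = W = m·g = 12200 × 9.81 = 1.197×10^5 N.
From L = ½ρV²S·CL,max = W: V_stall = √(2W/(ρSCL,max)) = √(2·1.197×10^5/(0.592·26.1·1.77))
V_stall = √8752 = 93.6 m/s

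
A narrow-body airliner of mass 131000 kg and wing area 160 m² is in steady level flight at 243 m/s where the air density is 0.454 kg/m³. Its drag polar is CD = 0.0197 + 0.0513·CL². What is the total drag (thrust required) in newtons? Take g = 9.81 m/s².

D = 81800 N

Weight W = mg = 131000 × 9.81 = 1.2851×10^6 N; in level flight L = W.
Dynamic pressure q = 0.5 × 0.454 × 243² = 13400 Pa.
CL = W/(q·S) = 1.2851×10^6 / (13400 × 160) = 0.5992.
CD = 0.0197 + 0.0513 × 0.5992² = 0.03812.
D = q·S·CD = 13400 × 160 × 0.03812 = 81750 N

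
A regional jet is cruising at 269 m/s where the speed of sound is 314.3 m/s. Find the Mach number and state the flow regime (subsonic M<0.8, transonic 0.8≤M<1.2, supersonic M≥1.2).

M = 0.856 (transonic)

M = v/a = 269 / 314.3 = 0.856
M = 0.856 → transonic.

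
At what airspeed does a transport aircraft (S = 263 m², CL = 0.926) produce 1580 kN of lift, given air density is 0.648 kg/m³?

v = 142 m/s

L = ½ρv²S·CL ⇒ v = √(2L/(ρ·S·CL))
v = √(2 × 1.58×10^6 / (0.648 × 263 × 0.926)) = √20020 = 142 m/s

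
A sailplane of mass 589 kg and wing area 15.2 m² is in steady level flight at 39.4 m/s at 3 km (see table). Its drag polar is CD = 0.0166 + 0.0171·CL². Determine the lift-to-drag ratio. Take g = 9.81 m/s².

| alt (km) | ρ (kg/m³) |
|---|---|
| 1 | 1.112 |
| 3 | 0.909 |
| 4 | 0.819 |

At 3 km, from the table: ρ = 0.909 kg/m³.
Level flight ⇒ L = W = m·g = 589 × 9.81 = 5778.1 N.
Dynamic pressure q = 0.5 × 0.909 × 39.4² = 705.5 Pa.
CL = 2W/(ρv²S) = 2×5778.1/(0.909×39.4²×15.2) = 0.5388.
CD = 0.0166 + 0.0171 × 0.5388² = 0.02156.
L/D = CL/CD = 0.5388 / 0.02156 = 25

L/D = 25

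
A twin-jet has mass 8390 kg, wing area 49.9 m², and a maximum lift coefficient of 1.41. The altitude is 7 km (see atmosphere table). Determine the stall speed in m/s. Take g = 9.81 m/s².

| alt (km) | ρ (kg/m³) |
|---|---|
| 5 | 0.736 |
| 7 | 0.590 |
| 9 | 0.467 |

At 7 km, from the table: ρ = 0.590 kg/m³.
Weight W = mg = 8390 × 9.81 = 82310 N.
From L = ½ρV²S·CL,max = W: V_stall = √(2W/(ρSCL,max)) = √(2·82310/(0.59·49.9·1.41))
V_stall = √3965 = 63 m/s

V_stall = 63 m/s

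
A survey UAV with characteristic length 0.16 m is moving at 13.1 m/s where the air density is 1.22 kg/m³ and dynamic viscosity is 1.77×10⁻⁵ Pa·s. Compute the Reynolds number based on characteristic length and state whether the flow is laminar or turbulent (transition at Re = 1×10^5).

Re = ρ·v·c/μ = 1.22 × 13.1 × 0.16 / (1.77×10⁻⁵) = 1.44×10^5
Since 1.44×10^5 > 1×10^5, the flow is turbulent.

Re = 1.44×10^5 (turbulent)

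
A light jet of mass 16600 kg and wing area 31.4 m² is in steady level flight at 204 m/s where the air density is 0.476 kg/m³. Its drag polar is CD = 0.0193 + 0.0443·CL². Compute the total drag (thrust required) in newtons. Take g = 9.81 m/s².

Level flight ⇒ L = W = m·g = 16600 × 9.81 = 1.6285×10^5 N.
Dynamic pressure q = 0.5 × 0.476 × 204² = 9905 Pa.
Required CL = L/(qS) = 1.6285×10^5/(9905·31.4) = 0.5236.
CD = 0.0193 + 0.0443 × 0.5236² = 0.03145.
D = q·S·CD = 9905 × 31.4 × 0.03145 = 9780 N

D = 9780 N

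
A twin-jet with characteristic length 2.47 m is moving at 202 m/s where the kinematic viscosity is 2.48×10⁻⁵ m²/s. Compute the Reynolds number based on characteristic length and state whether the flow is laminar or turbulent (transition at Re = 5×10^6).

Re = v·c/ν = 202 × 2.47 / (2.48×10⁻⁵) = 2.01×10^7
Since 2.01×10^7 > 5×10^6, the flow is turbulent.

Re = 2.01×10^7 (turbulent)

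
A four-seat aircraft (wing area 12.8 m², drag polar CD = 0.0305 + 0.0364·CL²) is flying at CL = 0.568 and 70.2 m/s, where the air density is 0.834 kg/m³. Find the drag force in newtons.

D = 1110 N

CD = 0.0305 + 0.0364 × 0.568² = 0.04224
D = ½ρv²S·CD = ½ × 0.834 × 70.2² × 12.8 × 0.04224 = 1110 N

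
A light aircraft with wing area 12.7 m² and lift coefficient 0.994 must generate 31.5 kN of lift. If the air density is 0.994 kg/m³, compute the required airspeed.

L = ½ρv²S·CL ⇒ v = √(2L/(ρ·S·CL))
v = √(2 × 31500 / (0.994 × 12.7 × 0.994)) = √5021 = 70.9 m/s

v = 70.9 m/s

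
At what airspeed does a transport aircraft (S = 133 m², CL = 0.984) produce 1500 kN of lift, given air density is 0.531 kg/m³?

L = ½ρv²S·CL ⇒ v = √(2L/(ρ·S·CL))
v = √(2 × 1.5×10^6 / (0.531 × 133 × 0.984)) = √43170 = 208 m/s

v = 208 m/s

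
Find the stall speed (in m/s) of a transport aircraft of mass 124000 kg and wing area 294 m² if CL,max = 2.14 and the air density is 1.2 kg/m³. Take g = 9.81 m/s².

Weight W = mg = 124000 × 9.81 = 1.216×10^6 N.
From L = ½ρV²S·CL,max = W: V_stall = √(2W/(ρSCL,max)) = √(2·1.216×10^6/(1.2·294·2.14))
V_stall = √3222 = 56.8 m/s

V_stall = 56.8 m/s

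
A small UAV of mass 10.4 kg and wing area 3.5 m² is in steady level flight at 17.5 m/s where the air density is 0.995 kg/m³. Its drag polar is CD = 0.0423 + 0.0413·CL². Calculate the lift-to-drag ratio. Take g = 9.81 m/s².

L/D = 4.37

In steady level flight, lift balances weight: W = mg = 10.4 × 9.81 = 102.02 N.
q = ½ρv² = ½ × 0.995 × 17.5² = 152.4 Pa.
Required CL = L/(qS) = 102.02/(152.4·3.5) = 0.1913.
CD = 0.0423 + 0.0413 × 0.1913² = 0.04381.
L/D = CL/CD = 0.1913 / 0.04381 = 4.37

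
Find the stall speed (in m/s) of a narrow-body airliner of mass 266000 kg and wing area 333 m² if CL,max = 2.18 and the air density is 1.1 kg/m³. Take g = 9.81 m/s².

V_stall = 80.8 m/s

At stall, lift equals weight: L = W = m·g = 266000 × 9.81 = 2.609×10^6 N.
From L = ½ρV²S·CL,max = W: V_stall = √(2W/(ρSCL,max)) = √(2·2.609×10^6/(1.1·333·2.18))
V_stall = √6536 = 80.8 m/s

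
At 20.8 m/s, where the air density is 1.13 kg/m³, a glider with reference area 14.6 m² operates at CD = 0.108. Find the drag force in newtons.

D = 385 N

D = ½ρv²S·CD = ½ × 1.13 × 20.8² × 14.6 × 0.108 = 385 N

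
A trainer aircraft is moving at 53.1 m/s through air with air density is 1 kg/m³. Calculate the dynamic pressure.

q = ½ρv² = ½ × 1 × 53.1² = 1410 Pa

q = 1410 Pa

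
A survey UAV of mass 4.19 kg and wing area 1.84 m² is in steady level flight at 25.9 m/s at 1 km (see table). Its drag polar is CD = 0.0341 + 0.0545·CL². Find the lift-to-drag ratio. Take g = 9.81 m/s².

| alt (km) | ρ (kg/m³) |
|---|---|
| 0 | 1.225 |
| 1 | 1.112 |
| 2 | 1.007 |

L/D = 1.75

At 1 km, from the table: ρ = 1.112 kg/m³.
In steady level flight, lift balances weight: W = mg = 4.19 × 9.81 = 41.104 N.
Dynamic pressure q = 0.5 × 1.112 × 25.9² = 373 Pa.
CL = 2W/(ρv²S) = 2×41.104/(1.112×25.9²×1.84) = 0.0599.
CD = 0.0341 + 0.0545 × 0.0599² = 0.0343.
L/D = CL/CD = 0.0599 / 0.0343 = 1.75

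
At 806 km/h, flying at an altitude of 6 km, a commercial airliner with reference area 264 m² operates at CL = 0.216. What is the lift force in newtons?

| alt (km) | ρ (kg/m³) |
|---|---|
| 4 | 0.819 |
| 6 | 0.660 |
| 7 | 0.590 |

L = 9.43×10^5 N

At 6 km, from the table: ρ = 0.660 kg/m³.
Convert speed: v = 806 km/h ÷ 3.6 = 223.9 m/s.
L = ½ρv²S·CL = ½ × 0.66 × 223.9² × 264 × 0.216 = 9.43×10^5 N ≈ 943 kN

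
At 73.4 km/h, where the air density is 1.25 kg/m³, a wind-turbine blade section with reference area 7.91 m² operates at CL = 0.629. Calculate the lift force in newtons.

L = 1290 N

Convert speed: v = 73.4 km/h ÷ 3.6 = 20.39 m/s.
Dynamic pressure q = ½ρv² = ½ × 1.25 × 20.39² = 259.8 Pa.
L = q·S·CL = 259.8 × 7.91 × 0.629 = 1290 N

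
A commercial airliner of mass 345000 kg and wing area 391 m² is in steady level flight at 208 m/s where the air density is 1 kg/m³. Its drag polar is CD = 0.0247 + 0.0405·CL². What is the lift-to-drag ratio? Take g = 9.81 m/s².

L/D = 12.8

Weight W = mg = 345000 × 9.81 = 3.3844×10^6 N; in level flight L = W.
Dynamic pressure q = 0.5 × 1 × 208² = 21630 Pa.
CL = 2W/(ρv²S) = 2×3.3844×10^6/(1×208²×391) = 0.4001.
CD = 0.0247 + 0.0405 × 0.4001² = 0.03118.
L/D = CL/CD = 0.4001 / 0.03118 = 12.8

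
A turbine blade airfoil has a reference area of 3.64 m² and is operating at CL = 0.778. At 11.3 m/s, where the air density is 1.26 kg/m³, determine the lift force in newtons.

L = 228 N

L = ½ρv²S·CL = ½ × 1.26 × 11.3² × 3.64 × 0.778 = 228 N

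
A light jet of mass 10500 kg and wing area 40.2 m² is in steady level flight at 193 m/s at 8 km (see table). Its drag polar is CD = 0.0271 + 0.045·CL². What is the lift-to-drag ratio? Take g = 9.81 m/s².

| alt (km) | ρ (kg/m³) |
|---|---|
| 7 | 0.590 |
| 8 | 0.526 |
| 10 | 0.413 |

At 8 km, from the table: ρ = 0.526 kg/m³.
In steady level flight, lift balances weight: W = mg = 10500 × 9.81 = 1.03×10^5 N.
q = ½ρv² = ½ × 0.526 × 193² = 9796 Pa.
CL = W/(q·S) = 1.03×10^5 / (9796 × 40.2) = 0.2616.
CD = 0.0271 + 0.045 × 0.2616² = 0.03018.
L/D = CL/CD = 0.2616 / 0.03018 = 8.67

L/D = 8.67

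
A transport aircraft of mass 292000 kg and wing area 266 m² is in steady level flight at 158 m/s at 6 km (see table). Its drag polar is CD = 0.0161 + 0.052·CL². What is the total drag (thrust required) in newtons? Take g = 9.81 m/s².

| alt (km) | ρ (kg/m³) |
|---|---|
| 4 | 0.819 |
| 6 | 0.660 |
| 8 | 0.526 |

At 6 km, from the table: ρ = 0.660 kg/m³.
Level flight ⇒ L = W = m·g = 292000 × 9.81 = 2.8645×10^6 N.
Dynamic pressure q = 0.5 × 0.66 × 158² = 8238 Pa.
CL = W/(q·S) = 2.8645×10^6 / (8238 × 266) = 1.307.
CD = 0.0161 + 0.052 × 1.307² = 0.105.
D = q·S·CD = 8238 × 266 × 0.105 = 2.3×10^5 N

D = 2.3×10^5 N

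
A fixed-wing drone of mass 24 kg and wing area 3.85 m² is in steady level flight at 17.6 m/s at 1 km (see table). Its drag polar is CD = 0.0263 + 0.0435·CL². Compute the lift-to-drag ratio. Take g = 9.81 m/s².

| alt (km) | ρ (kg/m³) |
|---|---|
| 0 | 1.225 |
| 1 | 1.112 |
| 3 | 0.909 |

At 1 km, from the table: ρ = 1.112 kg/m³.
Level flight ⇒ L = W = m·g = 24 × 9.81 = 235.44 N.
Dynamic pressure q = 0.5 × 1.112 × 17.6² = 172.2 Pa.
CL = W/(q·S) = 235.44 / (172.2 × 3.85) = 0.3551.
CD = 0.0263 + 0.0435 × 0.3551² = 0.03178.
L/D = CL/CD = 0.3551 / 0.03178 = 11.2

L/D = 11.2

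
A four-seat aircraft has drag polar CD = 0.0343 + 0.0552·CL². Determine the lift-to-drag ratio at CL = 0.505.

CD = 0.0343 + 0.0552 × 0.505² = 0.04838
L/D = CL/CD = 0.505 / 0.04838 = 10.4

L/D = 10.4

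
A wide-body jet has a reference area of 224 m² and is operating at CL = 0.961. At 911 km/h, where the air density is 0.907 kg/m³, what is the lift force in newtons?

L = 6.25×10^6 N

Convert speed: v = 911 km/h ÷ 3.6 = 253.1 m/s.
Dynamic pressure q = ½ρv² = ½ × 0.907 × 253.1² = 29040 Pa.
L = q·S·CL = 29040 × 224 × 0.961 = 6.25×10^6 N ≈ 6250 kN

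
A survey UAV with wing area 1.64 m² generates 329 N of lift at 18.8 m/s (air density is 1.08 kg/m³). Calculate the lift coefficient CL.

CL = 1.05

From L = ½ρv²S·CL, rearranging gives CL = 2L/(ρv²S).
CL = 2 × 329 / (1.08 × 18.8² × 1.64) = 1.05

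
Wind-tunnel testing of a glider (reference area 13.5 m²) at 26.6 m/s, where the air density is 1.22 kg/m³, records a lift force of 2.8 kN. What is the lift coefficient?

CL = 0.481

From L = ½ρv²S·CL, rearranging gives CL = 2L/(ρv²S).
CL = 2 × 2800 / (1.22 × 26.6² × 13.5) = 0.481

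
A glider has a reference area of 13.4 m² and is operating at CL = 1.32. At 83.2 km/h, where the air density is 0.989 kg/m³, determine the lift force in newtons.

Convert speed: v = 83.2 km/h ÷ 3.6 = 23.11 m/s.
L = ½ρv²S·CL = ½ × 0.989 × 23.11² × 13.4 × 1.32 = 4670 N

L = 4670 N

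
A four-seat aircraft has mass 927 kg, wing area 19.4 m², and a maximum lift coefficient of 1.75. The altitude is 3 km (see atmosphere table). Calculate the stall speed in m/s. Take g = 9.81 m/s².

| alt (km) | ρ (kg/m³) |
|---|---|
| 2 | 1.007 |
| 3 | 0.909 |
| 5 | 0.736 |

V_stall = 24.3 m/s

At 3 km, from the table: ρ = 0.909 kg/m³.
Weight W = mg = 927 × 9.81 = 9094 N.
From L = ½ρV²S·CL,max = W: V_stall = √(2W/(ρSCL,max)) = √(2·9094/(0.909·19.4·1.75))
V_stall = √589.4 = 24.3 m/s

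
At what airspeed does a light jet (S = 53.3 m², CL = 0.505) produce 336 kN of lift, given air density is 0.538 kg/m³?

L = ½ρv²S·CL ⇒ v = √(2L/(ρ·S·CL))
v = √(2 × 3.36×10^5 / (0.538 × 53.3 × 0.505)) = √46410 = 215 m/s

v = 215 m/s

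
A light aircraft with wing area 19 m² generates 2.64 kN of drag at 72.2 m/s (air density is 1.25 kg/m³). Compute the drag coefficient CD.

From D = ½ρv²S·CD, rearranging gives CD = 2D/(ρv²S).
CD = 2 × 2640 / (1.25 × 72.2² × 19) = 0.0426

CD = 0.0426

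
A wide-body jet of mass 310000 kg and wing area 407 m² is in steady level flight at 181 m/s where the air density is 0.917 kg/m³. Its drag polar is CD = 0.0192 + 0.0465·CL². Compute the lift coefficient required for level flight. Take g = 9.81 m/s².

Weight W = mg = 310000 × 9.81 = 3.0411×10^6 N; in level flight L = W.
Dynamic pressure q = 0.5 × 0.917 × 181² = 15020 Pa.
CL = W/(q·S) = 3.0411×10^6 / (15020 × 407) = 0.4974.

CL = 0.497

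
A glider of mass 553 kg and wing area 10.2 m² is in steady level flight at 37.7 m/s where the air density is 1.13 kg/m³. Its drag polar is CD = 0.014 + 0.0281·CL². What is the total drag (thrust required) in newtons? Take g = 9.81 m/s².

Weight W = mg = 553 × 9.81 = 5424.9 N; in level flight L = W.
q = ½ρv² = ½ × 1.13 × 37.7² = 803 Pa.
CL = W/(q·S) = 5424.9 / (803 × 10.2) = 0.6623.
CD = 0.014 + 0.0281 × 0.6623² = 0.02633.
D = q·S·CD = 803 × 10.2 × 0.02633 = 215.6 N

D = 216 N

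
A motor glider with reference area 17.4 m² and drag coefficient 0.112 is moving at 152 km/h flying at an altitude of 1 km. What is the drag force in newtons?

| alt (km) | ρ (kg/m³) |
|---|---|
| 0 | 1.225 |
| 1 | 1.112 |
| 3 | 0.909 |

D = 1930 N

At 1 km, from the table: ρ = 1.112 kg/m³.
Convert speed: v = 152 km/h ÷ 3.6 = 42.22 m/s.
Dynamic pressure q = ½ρv² = ½ × 1.112 × 42.22² = 991.2 Pa.
D = q·S·CD = 991.2 × 17.4 × 0.112 = 1930 N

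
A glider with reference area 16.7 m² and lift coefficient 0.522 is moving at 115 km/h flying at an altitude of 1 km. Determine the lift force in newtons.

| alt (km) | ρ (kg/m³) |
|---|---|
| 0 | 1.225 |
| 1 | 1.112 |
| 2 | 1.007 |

L = 4950 N

At 1 km, from the table: ρ = 1.112 kg/m³.
Convert speed: v = 115 km/h ÷ 3.6 = 31.94 m/s.
L = ½ρv²S·CL = ½ × 1.112 × 31.94² × 16.7 × 0.522 = 4950 N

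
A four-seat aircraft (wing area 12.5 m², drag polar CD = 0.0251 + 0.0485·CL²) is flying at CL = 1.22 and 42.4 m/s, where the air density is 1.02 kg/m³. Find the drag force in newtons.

D = 1110 N

CD = 0.0251 + 0.0485 × 1.22² = 0.09729
D = ½ρv²S·CD = ½ × 1.02 × 42.4² × 12.5 × 0.09729 = 1110 N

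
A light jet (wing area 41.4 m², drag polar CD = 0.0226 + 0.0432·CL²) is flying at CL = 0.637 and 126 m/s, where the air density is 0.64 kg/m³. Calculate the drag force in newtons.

CD = 0.0226 + 0.0432 × 0.637² = 0.04013
D = ½ρv²S·CD = ½ × 0.64 × 126² × 41.4 × 0.04013 = 8440 N

D = 8440 N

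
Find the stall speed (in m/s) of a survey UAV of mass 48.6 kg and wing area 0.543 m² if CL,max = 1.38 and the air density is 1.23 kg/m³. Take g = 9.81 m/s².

Weight W = mg = 48.6 × 9.81 = 476.8 N.
From L = ½ρV²S·CL,max = W: V_stall = √(2W/(ρSCL,max)) = √(2·476.8/(1.23·0.543·1.38))
V_stall = √1035 = 32.2 m/s

V_stall = 32.2 m/s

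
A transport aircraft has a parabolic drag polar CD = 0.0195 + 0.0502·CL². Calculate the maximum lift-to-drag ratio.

(L/D)max = 16

For CD = CD0 + K·CL², (L/D)max occurs at CL* = √(CD0/K) and equals 1/(2√(K·CD0)).
(L/D)max = 1/(2√(0.0502 × 0.0195)) = 1/(2 × 0.03129) = 16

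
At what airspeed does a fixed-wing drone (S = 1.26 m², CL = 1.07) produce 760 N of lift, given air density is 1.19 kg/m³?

L = ½ρv²S·CL ⇒ v = √(2L/(ρ·S·CL))
v = √(2 × 760 / (1.19 × 1.26 × 1.07)) = √947.4 = 30.8 m/s

v = 30.8 m/s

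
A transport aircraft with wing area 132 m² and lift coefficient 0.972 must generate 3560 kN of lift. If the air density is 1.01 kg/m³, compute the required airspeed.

L = ½ρv²S·CL ⇒ v = √(2L/(ρ·S·CL))
v = √(2 × 3.56×10^6 / (1.01 × 132 × 0.972)) = √54940 = 234 m/s

v = 234 m/s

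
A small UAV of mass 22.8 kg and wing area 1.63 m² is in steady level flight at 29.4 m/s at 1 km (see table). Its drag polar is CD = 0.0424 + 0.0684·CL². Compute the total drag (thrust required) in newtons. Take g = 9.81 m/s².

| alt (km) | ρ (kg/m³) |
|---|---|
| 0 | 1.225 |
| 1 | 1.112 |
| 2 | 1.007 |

At 1 km, from the table: ρ = 1.112 kg/m³.
Weight W = mg = 22.8 × 9.81 = 223.67 N; in level flight L = W.
q = ½ρv² = ½ × 1.112 × 29.4² = 480.6 Pa.
Required CL = L/(qS) = 223.67/(480.6·1.63) = 0.2855.
CD = 0.0424 + 0.0684 × 0.2855² = 0.04798.
D = q·S·CD = 480.6 × 1.63 × 0.04798 = 37.58 N

D = 37.6 N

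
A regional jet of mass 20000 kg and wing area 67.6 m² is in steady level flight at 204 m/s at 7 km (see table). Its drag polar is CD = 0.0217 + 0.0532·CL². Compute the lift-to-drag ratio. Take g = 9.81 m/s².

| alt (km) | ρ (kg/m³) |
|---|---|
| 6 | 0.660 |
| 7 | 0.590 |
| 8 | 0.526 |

At 7 km, from the table: ρ = 0.590 kg/m³.
In steady level flight, lift balances weight: W = mg = 20000 × 9.81 = 1.962×10^5 N.
q = ½ρv² = ½ × 0.59 × 204² = 12280 Pa.
CL = W/(q·S) = 1.962×10^5 / (12280 × 67.6) = 0.2364.
CD = 0.0217 + 0.0532 × 0.2364² = 0.02467.
L/D = CL/CD = 0.2364 / 0.02467 = 9.58

L/D = 9.58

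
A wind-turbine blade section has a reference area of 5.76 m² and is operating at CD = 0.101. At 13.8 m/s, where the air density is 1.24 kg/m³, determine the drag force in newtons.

D = ½ρv²S·CD = ½ × 1.24 × 13.8² × 5.76 × 0.101 = 68.7 N

D = 68.7 N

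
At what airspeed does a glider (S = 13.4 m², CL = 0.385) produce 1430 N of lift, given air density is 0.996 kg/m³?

v = 23.6 m/s

L = ½ρv²S·CL ⇒ v = √(2L/(ρ·S·CL))
v = √(2 × 1430 / (0.996 × 13.4 × 0.385)) = √556.6 = 23.6 m/s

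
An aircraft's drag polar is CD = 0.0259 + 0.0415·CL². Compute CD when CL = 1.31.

CD = 0.0259 + 0.0415 × 1.31² = 0.0259 + 0.07122 = 0.0971

CD = 0.0971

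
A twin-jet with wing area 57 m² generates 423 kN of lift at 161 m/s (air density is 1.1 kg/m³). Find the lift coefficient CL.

From L = ½ρv²S·CL, rearranging gives CL = 2L/(ρv²S).
CL = 2 × 4.23×10^5 / (1.1 × 161² × 57) = 0.521

CL = 0.521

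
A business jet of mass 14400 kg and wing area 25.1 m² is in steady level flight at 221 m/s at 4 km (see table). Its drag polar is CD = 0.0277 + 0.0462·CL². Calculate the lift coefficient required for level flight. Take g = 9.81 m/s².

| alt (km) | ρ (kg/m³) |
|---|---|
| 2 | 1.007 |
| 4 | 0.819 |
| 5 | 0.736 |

At 4 km, from the table: ρ = 0.819 kg/m³.
Level flight ⇒ L = W = m·g = 14400 × 9.81 = 1.4126×10^5 N.
Dynamic pressure q = 0.5 × 0.819 × 221² = 20000 Pa.
CL = W/(q·S) = 1.4126×10^5 / (20000 × 25.1) = 0.2814.

CL = 0.281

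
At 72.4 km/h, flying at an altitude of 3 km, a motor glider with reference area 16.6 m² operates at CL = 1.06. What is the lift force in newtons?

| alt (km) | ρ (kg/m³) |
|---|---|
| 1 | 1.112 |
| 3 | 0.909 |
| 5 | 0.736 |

L = 3230 N

At 3 km, from the table: ρ = 0.909 kg/m³.
Convert speed: v = 72.4 km/h ÷ 3.6 = 20.11 m/s.
Dynamic pressure q = ½ρv² = ½ × 0.909 × 20.11² = 183.8 Pa.
L = q·S·CL = 183.8 × 16.6 × 1.06 = 3230 N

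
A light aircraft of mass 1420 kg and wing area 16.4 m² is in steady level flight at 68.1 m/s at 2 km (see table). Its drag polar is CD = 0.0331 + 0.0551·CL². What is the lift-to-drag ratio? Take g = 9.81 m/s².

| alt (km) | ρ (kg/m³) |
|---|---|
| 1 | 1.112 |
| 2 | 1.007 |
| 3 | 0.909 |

L/D = 9.01

At 2 km, from the table: ρ = 1.007 kg/m³.
Weight W = mg = 1420 × 9.81 = 13930 N; in level flight L = W.
Dynamic pressure q = 0.5 × 1.007 × 68.1² = 2335 Pa.
CL = 2W/(ρv²S) = 2×13930/(1.007×68.1²×16.4) = 0.3638.
CD = 0.0331 + 0.0551 × 0.3638² = 0.04039.
L/D = CL/CD = 0.3638 / 0.04039 = 9.01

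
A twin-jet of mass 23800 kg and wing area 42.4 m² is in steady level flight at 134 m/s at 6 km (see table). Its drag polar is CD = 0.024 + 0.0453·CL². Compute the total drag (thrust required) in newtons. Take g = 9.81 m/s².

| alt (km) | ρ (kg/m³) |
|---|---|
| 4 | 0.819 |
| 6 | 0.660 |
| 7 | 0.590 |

D = 15900 N

At 6 km, from the table: ρ = 0.660 kg/m³.
Level flight ⇒ L = W = m·g = 23800 × 9.81 = 2.3348×10^5 N.
Dynamic pressure q = 0.5 × 0.66 × 134² = 5925 Pa.
Required CL = L/(qS) = 2.3348×10^5/(5925·42.4) = 0.9293.
CD = 0.024 + 0.0453 × 0.9293² = 0.06312.
D = q·S·CD = 5925 × 42.4 × 0.06312 = 15860 N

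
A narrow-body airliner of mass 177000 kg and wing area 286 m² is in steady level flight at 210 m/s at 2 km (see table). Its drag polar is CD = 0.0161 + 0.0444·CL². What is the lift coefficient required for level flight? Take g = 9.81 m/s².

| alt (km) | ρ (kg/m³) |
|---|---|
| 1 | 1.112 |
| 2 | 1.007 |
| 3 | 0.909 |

At 2 km, from the table: ρ = 1.007 kg/m³.
In steady level flight, lift balances weight: W = mg = 177000 × 9.81 = 1.7364×10^6 N.
q = ½ρv² = ½ × 1.007 × 210² = 22200 Pa.
Required CL = L/(qS) = 1.7364×10^6/(22200·286) = 0.2734.

CL = 0.273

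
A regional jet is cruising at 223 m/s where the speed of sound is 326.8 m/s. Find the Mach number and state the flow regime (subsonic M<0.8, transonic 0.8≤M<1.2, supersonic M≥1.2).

M = v/a = 223 / 326.8 = 0.682
M = 0.682 → subsonic.

M = 0.682 (subsonic)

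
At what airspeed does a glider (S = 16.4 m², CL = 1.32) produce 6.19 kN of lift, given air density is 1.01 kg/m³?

L = ½ρv²S·CL ⇒ v = √(2L/(ρ·S·CL))
v = √(2 × 6190 / (1.01 × 16.4 × 1.32)) = √566.2 = 23.8 m/s

v = 23.8 m/s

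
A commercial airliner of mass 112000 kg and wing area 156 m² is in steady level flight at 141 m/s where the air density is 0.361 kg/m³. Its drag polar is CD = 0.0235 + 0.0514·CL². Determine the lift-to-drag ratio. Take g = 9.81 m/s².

L/D = 8.86

Weight W = mg = 112000 × 9.81 = 1.0987×10^6 N; in level flight L = W.
Dynamic pressure q = 0.5 × 0.361 × 141² = 3589 Pa.
CL = 2W/(ρv²S) = 2×1.0987×10^6/(0.361×141²×156) = 1.963.
CD = 0.0235 + 0.0514 × 1.963² = 0.2215.
L/D = CL/CD = 1.963 / 0.2215 = 8.86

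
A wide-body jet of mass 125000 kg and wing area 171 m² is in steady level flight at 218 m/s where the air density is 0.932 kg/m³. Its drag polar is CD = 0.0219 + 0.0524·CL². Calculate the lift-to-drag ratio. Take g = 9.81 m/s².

L/D = 11.8

Level flight ⇒ L = W = m·g = 125000 × 9.81 = 1.2262×10^6 N.
Dynamic pressure q = 0.5 × 0.932 × 218² = 22150 Pa.
CL = 2W/(ρv²S) = 2×1.2262×10^6/(0.932×218²×171) = 0.3238.
CD = 0.0219 + 0.0524 × 0.3238² = 0.02739.
L/D = CL/CD = 0.3238 / 0.02739 = 11.8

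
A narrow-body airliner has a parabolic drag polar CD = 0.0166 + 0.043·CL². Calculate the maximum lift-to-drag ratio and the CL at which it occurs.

For CD = CD0 + K·CL², (L/D)max occurs at CL* = √(CD0/K) and equals 1/(2√(K·CD0)).
(L/D)max = 1/(2√(0.043 × 0.0166)) = 1/(2 × 0.02672) = 18.7
CL* = √(0.0166/0.043) = 0.621

(L/D)max = 18.7, at CL = 0.621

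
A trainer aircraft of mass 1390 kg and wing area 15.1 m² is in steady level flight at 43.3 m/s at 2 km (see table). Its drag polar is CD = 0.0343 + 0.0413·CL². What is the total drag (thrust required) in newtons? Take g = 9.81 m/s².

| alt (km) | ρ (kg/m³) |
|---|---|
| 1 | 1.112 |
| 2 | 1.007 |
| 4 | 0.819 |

At 2 km, from the table: ρ = 1.007 kg/m³.
Level flight ⇒ L = W = m·g = 1390 × 9.81 = 13636 N.
Dynamic pressure q = 0.5 × 1.007 × 43.3² = 944 Pa.
CL = 2W/(ρv²S) = 2×13636/(1.007×43.3²×15.1) = 0.9566.
CD = 0.0343 + 0.0413 × 0.9566² = 0.07209.
D = q·S·CD = 944 × 15.1 × 0.07209 = 1028 N

D = 1030 N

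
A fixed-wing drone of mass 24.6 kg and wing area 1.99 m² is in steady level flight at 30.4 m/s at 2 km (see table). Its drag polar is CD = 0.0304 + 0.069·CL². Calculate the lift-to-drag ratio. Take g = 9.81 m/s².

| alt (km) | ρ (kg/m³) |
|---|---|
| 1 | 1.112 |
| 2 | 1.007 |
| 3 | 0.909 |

At 2 km, from the table: ρ = 1.007 kg/m³.
In steady level flight, lift balances weight: W = mg = 24.6 × 9.81 = 241.33 N.
Dynamic pressure q = 0.5 × 1.007 × 30.4² = 465.3 Pa.
CL = 2W/(ρv²S) = 2×241.33/(1.007×30.4²×1.99) = 0.2606.
CD = 0.0304 + 0.069 × 0.2606² = 0.03509.
L/D = CL/CD = 0.2606 / 0.03509 = 7.43

L/D = 7.43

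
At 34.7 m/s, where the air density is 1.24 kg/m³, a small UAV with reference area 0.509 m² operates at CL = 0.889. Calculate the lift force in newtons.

L = ½ρv²S·CL = ½ × 1.24 × 34.7² × 0.509 × 0.889 = 338 N

L = 338 N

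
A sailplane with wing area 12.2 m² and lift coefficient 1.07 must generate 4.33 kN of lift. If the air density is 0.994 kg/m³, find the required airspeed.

v = 25.8 m/s

L = ½ρv²S·CL ⇒ v = √(2L/(ρ·S·CL))
v = √(2 × 4330 / (0.994 × 12.2 × 1.07)) = √667.4 = 25.8 m/s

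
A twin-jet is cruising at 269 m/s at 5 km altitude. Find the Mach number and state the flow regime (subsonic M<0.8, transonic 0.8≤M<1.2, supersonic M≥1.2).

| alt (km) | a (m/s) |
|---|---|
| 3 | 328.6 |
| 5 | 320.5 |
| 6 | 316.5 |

At 5 km, from the table: a = 320.5 m/s.
M = v/a = 269 / 320.5 = 0.839
M = 0.839 → transonic.

M = 0.839 (transonic)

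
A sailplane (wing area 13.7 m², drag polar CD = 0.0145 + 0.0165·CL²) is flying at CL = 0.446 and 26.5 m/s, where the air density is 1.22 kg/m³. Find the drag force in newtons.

CD = 0.0145 + 0.0165 × 0.446² = 0.01778
D = ½ρv²S·CD = ½ × 1.22 × 26.5² × 13.7 × 0.01778 = 104 N

D = 104 N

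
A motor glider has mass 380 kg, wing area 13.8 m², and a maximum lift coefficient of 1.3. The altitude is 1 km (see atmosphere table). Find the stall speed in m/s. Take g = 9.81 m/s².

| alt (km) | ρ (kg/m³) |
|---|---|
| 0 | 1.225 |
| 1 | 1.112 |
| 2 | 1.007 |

At 1 km, from the table: ρ = 1.112 kg/m³.
Stall occurs when L = W at CL,max. W = mg = 380 × 9.81 = 3728 N.
V_stall = √(2W/(ρ·S·CL,max)) = √(2 × 3728 / (1.112 × 13.8 × 1.3))
V_stall = √373.7 = 19.3 m/s

V_stall = 19.3 m/s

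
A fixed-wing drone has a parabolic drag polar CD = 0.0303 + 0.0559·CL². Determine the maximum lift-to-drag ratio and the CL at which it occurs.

(L/D)max = 12.1, at CL = 0.736

For CD = CD0 + K·CL², (L/D)max occurs at CL* = √(CD0/K) and equals 1/(2√(K·CD0)).
(L/D)max = 1/(2√(0.0559 × 0.0303)) = 1/(2 × 0.04116) = 12.1
CL* = √(0.0303/0.0559) = 0.736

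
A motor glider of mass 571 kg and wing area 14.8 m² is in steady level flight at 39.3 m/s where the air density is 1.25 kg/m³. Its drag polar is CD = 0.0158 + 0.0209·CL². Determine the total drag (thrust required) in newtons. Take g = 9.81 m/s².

D = 272 N

Weight W = mg = 571 × 9.81 = 5601.5 N; in level flight L = W.
q = ½ρv² = ½ × 1.25 × 39.3² = 965.3 Pa.
Required CL = L/(qS) = 5601.5/(965.3·14.8) = 0.3921.
CD = 0.0158 + 0.0209 × 0.3921² = 0.01901.
D = q·S·CD = 965.3 × 14.8 × 0.01901 = 271.6 N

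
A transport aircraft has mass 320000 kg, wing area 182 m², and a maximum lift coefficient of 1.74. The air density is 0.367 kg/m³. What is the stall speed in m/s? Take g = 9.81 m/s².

V_stall = 232 m/s

Weight W = mg = 320000 × 9.81 = 3.139×10^6 N.
From L = ½ρV²S·CL,max = W: V_stall = √(2W/(ρSCL,max)) = √(2·3.139×10^6/(0.367·182·1.74))
V_stall = √54020 = 232 m/s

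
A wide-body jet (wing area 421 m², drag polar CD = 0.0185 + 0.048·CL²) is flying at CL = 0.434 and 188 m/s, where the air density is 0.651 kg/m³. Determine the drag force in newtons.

D = 1.33×10^5 N

CD = 0.0185 + 0.048 × 0.434² = 0.02754
D = ½ρv²S·CD = ½ × 0.651 × 188² × 421 × 0.02754 = 1.33×10^5 N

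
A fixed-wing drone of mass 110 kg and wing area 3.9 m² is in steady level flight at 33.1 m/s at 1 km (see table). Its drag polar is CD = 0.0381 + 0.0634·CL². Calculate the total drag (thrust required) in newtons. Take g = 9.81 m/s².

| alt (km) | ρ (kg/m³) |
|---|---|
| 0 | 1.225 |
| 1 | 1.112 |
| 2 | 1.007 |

At 1 km, from the table: ρ = 1.112 kg/m³.
Weight W = mg = 110 × 9.81 = 1079.1 N; in level flight L = W.
q = ½ρv² = ½ × 1.112 × 33.1² = 609.2 Pa.
CL = 2W/(ρv²S) = 2×1079.1/(1.112×33.1²×3.9) = 0.4542.
CD = 0.0381 + 0.0634 × 0.4542² = 0.05118.
D = q·S·CD = 609.2 × 3.9 × 0.05118 = 121.6 N

D = 122 N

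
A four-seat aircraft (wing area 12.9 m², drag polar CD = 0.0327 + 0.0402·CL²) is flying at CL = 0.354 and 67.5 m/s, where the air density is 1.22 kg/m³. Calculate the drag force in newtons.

D = 1350 N

CD = 0.0327 + 0.0402 × 0.354² = 0.03774
D = ½ρv²S·CD = ½ × 1.22 × 67.5² × 12.9 × 0.03774 = 1350 N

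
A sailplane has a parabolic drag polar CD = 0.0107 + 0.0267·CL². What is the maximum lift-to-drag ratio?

(L/D)max = 29.6

For CD = CD0 + K·CL², (L/D)max occurs at CL* = √(CD0/K) and equals 1/(2√(K·CD0)).
(L/D)max = 1/(2√(0.0267 × 0.0107)) = 1/(2 × 0.0169) = 29.6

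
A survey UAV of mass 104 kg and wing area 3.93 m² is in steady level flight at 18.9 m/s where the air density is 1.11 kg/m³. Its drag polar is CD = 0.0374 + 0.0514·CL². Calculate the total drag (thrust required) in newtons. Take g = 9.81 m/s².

In steady level flight, lift balances weight: W = mg = 104 × 9.81 = 1020.2 N.
Dynamic pressure q = 0.5 × 1.11 × 18.9² = 198.3 Pa.
Required CL = L/(qS) = 1020.2/(198.3·3.93) = 1.309.
CD = 0.0374 + 0.0514 × 1.309² = 0.1255.
D = q·S·CD = 198.3 × 3.93 × 0.1255 = 97.81 N

D = 97.8 N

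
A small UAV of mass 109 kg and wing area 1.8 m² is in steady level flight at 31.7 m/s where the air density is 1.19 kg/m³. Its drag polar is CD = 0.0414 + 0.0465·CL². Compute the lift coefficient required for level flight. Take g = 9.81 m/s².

CL = 0.994

Level flight ⇒ L = W = m·g = 109 × 9.81 = 1069.3 N.
Dynamic pressure q = 0.5 × 1.19 × 31.7² = 597.9 Pa.
CL = 2W/(ρv²S) = 2×1069.3/(1.19×31.7²×1.8) = 0.9935.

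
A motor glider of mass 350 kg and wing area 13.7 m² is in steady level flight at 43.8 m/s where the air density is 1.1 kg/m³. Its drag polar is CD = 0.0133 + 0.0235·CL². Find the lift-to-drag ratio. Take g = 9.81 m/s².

L/D = 16.2

Level flight ⇒ L = W = m·g = 350 × 9.81 = 3433.5 N.
Dynamic pressure q = 0.5 × 1.1 × 43.8² = 1055 Pa.
CL = W/(q·S) = 3433.5 / (1055 × 13.7) = 0.2375.
CD = 0.0133 + 0.0235 × 0.2375² = 0.01463.
L/D = CL/CD = 0.2375 / 0.01463 = 16.2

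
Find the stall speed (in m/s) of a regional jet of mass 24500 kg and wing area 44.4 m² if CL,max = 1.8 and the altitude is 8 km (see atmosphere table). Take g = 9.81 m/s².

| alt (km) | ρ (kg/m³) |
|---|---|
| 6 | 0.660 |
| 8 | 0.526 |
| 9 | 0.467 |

At 8 km, from the table: ρ = 0.526 kg/m³.
Weight W = mg = 24500 × 9.81 = 2.403×10^5 N.
V_stall = √(2W/(ρ·S·CL,max)) = √(2 × 2.403×10^5 / (0.526 × 44.4 × 1.8))
V_stall = √11430 = 107 m/s

V_stall = 107 m/s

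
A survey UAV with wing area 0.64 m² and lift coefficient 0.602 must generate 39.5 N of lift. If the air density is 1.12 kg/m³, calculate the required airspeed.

v = 13.5 m/s

L = ½ρv²S·CL ⇒ v = √(2L/(ρ·S·CL))
v = √(2 × 39.5 / (1.12 × 0.64 × 0.602)) = √183.1 = 13.5 m/s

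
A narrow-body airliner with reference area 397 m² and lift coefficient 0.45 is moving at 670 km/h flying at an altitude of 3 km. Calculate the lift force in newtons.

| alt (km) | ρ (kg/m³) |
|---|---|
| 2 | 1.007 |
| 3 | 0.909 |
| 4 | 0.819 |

At 3 km, from the table: ρ = 0.909 kg/m³.
Convert speed: v = 670 km/h ÷ 3.6 = 186.1 m/s.
L = ½ρv²S·CL = ½ × 0.909 × 186.1² × 397 × 0.45 = 2.81×10^6 N ≈ 2810 kN

L = 2.81×10^6 N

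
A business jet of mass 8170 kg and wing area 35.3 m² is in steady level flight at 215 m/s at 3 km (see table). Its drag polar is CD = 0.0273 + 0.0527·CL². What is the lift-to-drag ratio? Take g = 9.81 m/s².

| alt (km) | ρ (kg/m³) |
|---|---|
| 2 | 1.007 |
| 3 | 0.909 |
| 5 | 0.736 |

L/D = 3.87

At 3 km, from the table: ρ = 0.909 kg/m³.
Weight W = mg = 8170 × 9.81 = 80148 N; in level flight L = W.
q = ½ρv² = ½ × 0.909 × 215² = 21010 Pa.
CL = 2W/(ρv²S) = 2×80148/(0.909×215²×35.3) = 0.1081.
CD = 0.0273 + 0.0527 × 0.1081² = 0.02792.
L/D = CL/CD = 0.1081 / 0.02792 = 3.87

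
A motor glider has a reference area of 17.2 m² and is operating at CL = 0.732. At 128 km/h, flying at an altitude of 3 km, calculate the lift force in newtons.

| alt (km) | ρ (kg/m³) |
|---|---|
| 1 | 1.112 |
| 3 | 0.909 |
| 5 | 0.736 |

At 3 km, from the table: ρ = 0.909 kg/m³.
Convert speed: v = 128 km/h ÷ 3.6 = 35.56 m/s.
Dynamic pressure q = ½ρv² = ½ × 0.909 × 35.56² = 574.6 Pa.
L = q·S·CL = 574.6 × 17.2 × 0.732 = 7230 N ≈ 7.23 kN

L = 7230 N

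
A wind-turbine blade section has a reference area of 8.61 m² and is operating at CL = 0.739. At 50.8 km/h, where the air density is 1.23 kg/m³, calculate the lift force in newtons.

Convert speed: v = 50.8 km/h ÷ 3.6 = 14.11 m/s.
Dynamic pressure q = ½ρv² = ½ × 1.23 × 14.11² = 122.5 Pa.
L = q·S·CL = 122.5 × 8.61 × 0.739 = 779 N

L = 779 N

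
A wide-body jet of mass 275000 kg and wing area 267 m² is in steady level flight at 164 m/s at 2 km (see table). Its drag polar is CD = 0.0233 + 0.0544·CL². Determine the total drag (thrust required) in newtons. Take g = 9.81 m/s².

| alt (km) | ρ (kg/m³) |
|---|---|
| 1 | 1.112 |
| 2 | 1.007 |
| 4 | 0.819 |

D = 1.94×10^5 N

At 2 km, from the table: ρ = 1.007 kg/m³.
Weight W = mg = 275000 × 9.81 = 2.6978×10^6 N; in level flight L = W.
Dynamic pressure q = 0.5 × 1.007 × 164² = 13540 Pa.
CL = 2W/(ρv²S) = 2×2.6978×10^6/(1.007×164²×267) = 0.7461.
CD = 0.0233 + 0.0544 × 0.7461² = 0.05358.
D = q·S·CD = 13540 × 267 × 0.05358 = 1.937×10^5 N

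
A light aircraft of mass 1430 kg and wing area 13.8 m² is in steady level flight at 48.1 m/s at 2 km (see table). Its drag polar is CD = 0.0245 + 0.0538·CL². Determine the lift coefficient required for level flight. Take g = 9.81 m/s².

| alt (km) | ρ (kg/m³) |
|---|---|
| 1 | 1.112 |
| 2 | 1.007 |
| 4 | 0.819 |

CL = 0.873

At 2 km, from the table: ρ = 1.007 kg/m³.
In steady level flight, lift balances weight: W = mg = 1430 × 9.81 = 14028 N.
Dynamic pressure q = 0.5 × 1.007 × 48.1² = 1165 Pa.
CL = 2W/(ρv²S) = 2×14028/(1.007×48.1²×13.8) = 0.8726.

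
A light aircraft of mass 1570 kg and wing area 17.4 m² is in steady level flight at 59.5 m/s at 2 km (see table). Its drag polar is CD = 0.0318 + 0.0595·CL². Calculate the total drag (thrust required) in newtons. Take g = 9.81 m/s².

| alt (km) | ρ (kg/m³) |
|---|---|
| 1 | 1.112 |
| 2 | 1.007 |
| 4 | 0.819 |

D = 1440 N

At 2 km, from the table: ρ = 1.007 kg/m³.
In steady level flight, lift balances weight: W = mg = 1570 × 9.81 = 15402 N.
Dynamic pressure q = 0.5 × 1.007 × 59.5² = 1783 Pa.
CL = 2W/(ρv²S) = 2×15402/(1.007×59.5²×17.4) = 0.4966.
CD = 0.0318 + 0.0595 × 0.4966² = 0.04647.
D = q·S·CD = 1783 × 17.4 × 0.04647 = 1441 N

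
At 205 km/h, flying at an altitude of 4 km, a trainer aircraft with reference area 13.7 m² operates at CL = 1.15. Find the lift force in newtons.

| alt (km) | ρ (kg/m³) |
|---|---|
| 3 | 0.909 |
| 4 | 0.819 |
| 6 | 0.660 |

At 4 km, from the table: ρ = 0.819 kg/m³.
Convert speed: v = 205 km/h ÷ 3.6 = 56.94 m/s.
L = ½ρv²S·CL = ½ × 0.819 × 56.94² × 13.7 × 1.15 = 20900 N ≈ 20.9 kN

L = 20900 N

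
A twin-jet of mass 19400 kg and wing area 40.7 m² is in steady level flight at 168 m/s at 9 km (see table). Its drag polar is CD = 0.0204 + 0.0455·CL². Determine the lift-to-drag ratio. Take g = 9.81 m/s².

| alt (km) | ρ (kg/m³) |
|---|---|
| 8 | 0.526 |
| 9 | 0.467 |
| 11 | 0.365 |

L/D = 16.4

At 9 km, from the table: ρ = 0.467 kg/m³.
In steady level flight, lift balances weight: W = mg = 19400 × 9.81 = 1.9031×10^5 N.
Dynamic pressure q = 0.5 × 0.467 × 168² = 6590 Pa.
Required CL = L/(qS) = 1.9031×10^5/(6590·40.7) = 0.7095.
CD = 0.0204 + 0.0455 × 0.7095² = 0.04331.
L/D = CL/CD = 0.7095 / 0.04331 = 16.4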